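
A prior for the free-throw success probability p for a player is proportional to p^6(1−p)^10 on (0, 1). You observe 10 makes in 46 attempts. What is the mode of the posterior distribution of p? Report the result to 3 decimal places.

p̂_MAP = 0.258

The prior density ∝ p^6(1−p)^10 is the kernel of Beta(7, 11).
Data: 10 successes in 46 trials. The binomial likelihood contributes p^10(1−p)^36, so the posterior is Beta(7+10, 11+36) = Beta(17, 47).
For Beta(a, b) with a, b > 1 the mode is (a−1)/(a+b−2) = 16/62 ≈ 0.258.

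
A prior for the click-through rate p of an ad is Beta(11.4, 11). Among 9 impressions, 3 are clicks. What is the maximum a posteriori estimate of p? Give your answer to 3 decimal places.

p̂_MAP = 0.456

Prior: Beta(11.4, 11).
Data: 3 successes in 9 trials. The binomial likelihood contributes p^3(1−p)^6, so the posterior is Beta(11.4+3, 11+6) = Beta(14.4, 17).
For Beta(a, b) with a, b > 1 the mode is (a−1)/(a+b−2) = 13.4/29.4 ≈ 0.456.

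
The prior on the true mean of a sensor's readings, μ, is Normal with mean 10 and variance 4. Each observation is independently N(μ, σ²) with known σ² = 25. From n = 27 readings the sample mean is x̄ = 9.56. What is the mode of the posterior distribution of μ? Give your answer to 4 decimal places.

n = 27, x̄ = 9.56.
For a Normal prior and Normal likelihood with known variance, the posterior is Normal; its mode equals its mean, the precision-weighted average.
Prior precision 1/σ₀² = 1/4 = 0.25; data precision n/σ² = 27/25 = 1.08.
μ̂ = (0.25·10 + 1.08·9.56) / (0.25 + 1.08) = 12.8248/1.33 = 32062/3325 ≈ 9.6427.

μ̂_MAP = 9.6427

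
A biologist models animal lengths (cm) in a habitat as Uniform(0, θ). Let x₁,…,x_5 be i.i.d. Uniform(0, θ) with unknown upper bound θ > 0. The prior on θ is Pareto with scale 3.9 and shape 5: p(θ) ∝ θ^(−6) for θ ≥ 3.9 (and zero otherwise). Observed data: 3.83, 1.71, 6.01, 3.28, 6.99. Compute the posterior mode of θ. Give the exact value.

The Uniform(0, θ) likelihood is θ^(−n) for θ ≥ max(xᵢ), zero otherwise. Here max(xᵢ) = 6.99.
Posterior ∝ θ^(−6) · θ^(−5) = θ^(−11) on θ ≥ max(3.9, 6.99) = 6.99.
This density is strictly decreasing in θ, so the posterior mode lies at the lower boundary of the support.

θ̂_MAP = 6.99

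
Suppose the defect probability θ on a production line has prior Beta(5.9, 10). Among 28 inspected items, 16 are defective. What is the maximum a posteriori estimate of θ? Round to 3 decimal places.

θ̂_MAP = 0.499

Prior: Beta(5.9, 10).
Data: 16 successes in 28 trials. The binomial likelihood contributes θ^16(1−θ)^12, so the posterior is Beta(5.9+16, 10+12) = Beta(21.9, 22).
For Beta(a, b) with a, b > 1 the mode is (a−1)/(a+b−2) = 20.9/41.9 ≈ 0.499.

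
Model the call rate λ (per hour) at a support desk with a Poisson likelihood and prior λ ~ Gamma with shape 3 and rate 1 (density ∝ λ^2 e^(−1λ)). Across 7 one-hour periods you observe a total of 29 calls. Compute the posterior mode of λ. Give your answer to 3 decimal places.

λ̂_MAP = 3.875

Σxᵢ = 29, n = 7.
Posterior ∝ λ^2e^(−1λ) · λ^29e^(−7λ) = λ^31e^(−8λ), i.e. Gamma(shape=32, rate=8).
The mode of a Gamma(a, b) with a ≥ 1 (shape–rate) is (a−1)/b = 31/8 ≈ 3.875.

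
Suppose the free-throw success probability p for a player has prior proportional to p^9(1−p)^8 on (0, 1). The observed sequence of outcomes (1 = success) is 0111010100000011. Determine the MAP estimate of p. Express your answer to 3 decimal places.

The prior density ∝ p^9(1−p)^8 is the kernel of Beta(10, 9).
Data: 7 successes in 16 trials (from the sequence). The binomial likelihood contributes p^7(1−p)^9, so the posterior is Beta(10+7, 9+9) = Beta(17, 18).
For Beta(a, b) with a, b > 1 the mode is (a−1)/(a+b−2) = 16/33 ≈ 0.485.

p̂_MAP = 0.485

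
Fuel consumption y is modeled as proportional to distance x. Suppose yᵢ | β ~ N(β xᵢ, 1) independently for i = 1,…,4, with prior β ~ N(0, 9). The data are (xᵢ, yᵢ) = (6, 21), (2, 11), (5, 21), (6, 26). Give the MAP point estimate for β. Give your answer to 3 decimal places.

log p(β | y) = −Σ(yᵢ − βxᵢ)²/(2·1) − β²/(2·9) + const.
Setting the derivative to zero: Σxᵢ(yᵢ − βxᵢ)/1 − β/9 = 0, so β = Σxᵢyᵢ / (Σxᵢ² + σ²/τ²).
Σxᵢyᵢ = 6·21 + 2·11 + 5·21 + 6·26 = 409; Σxᵢ² = 101; σ²/τ² = 1/9.
β̂_MAP = 409 / (101 + 1/9) = 409/(910/9) = 3681/910 ≈ 4.045.

β̂_MAP = 4.045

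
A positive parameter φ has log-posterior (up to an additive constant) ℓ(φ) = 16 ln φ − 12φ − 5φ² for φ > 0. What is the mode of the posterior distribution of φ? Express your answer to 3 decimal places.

φ̂_MAP = 0.800

ℓ'(φ) = 16/φ − 12 − 10φ. Setting this to zero and multiplying by φ: 10φ² + 12φ − 16 = 0.
φ = (−12 + √(12² + 4·10·16)) / (2·10) = (−12 + √784) / 20 = (−12 + 28)/20 = 4/5.
ℓ''(φ) = −16/φ² − 10 < 0, confirming a maximum.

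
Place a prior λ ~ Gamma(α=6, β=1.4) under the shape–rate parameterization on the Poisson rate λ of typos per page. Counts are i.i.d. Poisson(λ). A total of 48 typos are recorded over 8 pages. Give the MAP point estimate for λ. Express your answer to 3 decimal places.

λ̂_MAP = 5.638

Σxᵢ = 48, n = 8.
Posterior ∝ λ^5e^(−1.4λ) · λ^48e^(−8λ) = λ^53e^(−9.4λ), i.e. Gamma(shape=54, rate=9.4).
The mode of a Gamma(a, b) with a ≥ 1 (shape–rate) is (a−1)/b = 53/9.4 ≈ 5.638.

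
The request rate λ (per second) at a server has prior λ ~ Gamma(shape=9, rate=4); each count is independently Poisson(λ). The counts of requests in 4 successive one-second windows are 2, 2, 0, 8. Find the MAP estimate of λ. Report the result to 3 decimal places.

Σxᵢ = 2+2+0+8 = 12, with n = 4.
Posterior ∝ λ^8e^(−4λ) · λ^12e^(−4λ) = λ^20e^(−8λ), i.e. Gamma(shape=21, rate=8).
The mode of a Gamma(a, b) with a ≥ 1 (shape–rate) is (a−1)/b = 20/8 ≈ 2.500.

λ̂_MAP = 2.500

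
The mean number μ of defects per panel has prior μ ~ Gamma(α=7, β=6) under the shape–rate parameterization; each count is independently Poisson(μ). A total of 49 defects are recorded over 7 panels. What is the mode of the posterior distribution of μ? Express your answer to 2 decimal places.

Σxᵢ = 49, n = 7.
Posterior ∝ μ^6e^(−6μ) · μ^49e^(−7μ) = μ^55e^(−13μ), i.e. Gamma(shape=56, rate=13).
The mode of a Gamma(a, b) with a ≥ 1 (shape–rate) is (a−1)/b = 55/13 ≈ 4.23.

μ̂_MAP = 4.23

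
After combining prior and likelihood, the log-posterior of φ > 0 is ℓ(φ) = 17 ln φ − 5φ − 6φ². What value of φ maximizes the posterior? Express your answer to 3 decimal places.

ℓ'(φ) = 17/φ − 5 − 12φ. Setting this to zero and multiplying by φ: 12φ² + 5φ − 17 = 0.
φ = (−5 + √(5² + 4·12·17)) / (2·12) = (−5 + √841) / 24 = (−5 + 29)/24 = 1.
ℓ''(φ) = −17/φ² − 12 < 0, confirming a maximum.

φ̂_MAP = 1.000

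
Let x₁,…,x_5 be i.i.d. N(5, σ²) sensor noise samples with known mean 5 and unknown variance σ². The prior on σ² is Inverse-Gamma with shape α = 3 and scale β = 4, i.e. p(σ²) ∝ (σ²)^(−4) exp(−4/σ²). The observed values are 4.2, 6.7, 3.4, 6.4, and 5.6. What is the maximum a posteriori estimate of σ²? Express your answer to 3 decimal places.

σ̂²_MAP = 1.262

Sum of squared deviations about the known mean: SS = (4.2−5)² + (6.7−5)² + (3.4−5)² + (6.4−5)² + (5.6−5)² = 8.41.
The Normal likelihood contributes (σ²)^(−n/2) exp(−SS/(2σ²)), so the posterior is Inverse-Gamma(α + n/2, β + SS/2) = Inverse-Gamma(5.5, 8.205).
The mode of Inverse-Gamma(a, b) is b/(a+1) = 8.205/6.5 ≈ 1.262.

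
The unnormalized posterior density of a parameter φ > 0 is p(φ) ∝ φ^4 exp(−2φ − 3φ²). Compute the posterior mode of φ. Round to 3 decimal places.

φ̂_MAP = 0.667

ℓ'(φ) = 4/φ − 2 − 6φ. Setting this to zero and multiplying by φ: 6φ² + 2φ − 4 = 0.
φ = (−2 + √(2² + 4·6·4)) / (2·6) = (−2 + √100) / 12 = (−2 + 10)/12 = 2/3.
ℓ''(φ) = −4/φ² − 6 < 0, confirming a maximum.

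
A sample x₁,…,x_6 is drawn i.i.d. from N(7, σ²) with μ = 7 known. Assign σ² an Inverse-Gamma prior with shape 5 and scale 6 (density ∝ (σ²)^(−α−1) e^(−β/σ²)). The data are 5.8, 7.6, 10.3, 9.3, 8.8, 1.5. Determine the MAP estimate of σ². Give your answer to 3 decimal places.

Sum of squared deviations about the known mean: SS = (5.8−7)² + (7.6−7)² + (10.3−7)² + (9.3−7)² + (8.8−7)² + (1.5−7)² = 51.47.
The Normal likelihood contributes (σ²)^(−n/2) exp(−SS/(2σ²)), so the posterior is Inverse-Gamma(α + n/2, β + SS/2) = Inverse-Gamma(8, 31.735).
The mode of Inverse-Gamma(a, b) is b/(a+1) = 31.735/9 ≈ 3.526.

σ̂²_MAP = 3.526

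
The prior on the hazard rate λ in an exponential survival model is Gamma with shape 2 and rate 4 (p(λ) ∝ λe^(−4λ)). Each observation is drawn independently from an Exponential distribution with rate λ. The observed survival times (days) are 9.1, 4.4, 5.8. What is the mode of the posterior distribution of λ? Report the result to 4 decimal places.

The Exponential(rate=λ) likelihood is ∝ λ^n e^(−λΣtᵢ). Here n = 3 and Σtᵢ = 9.1 + 4.4 + 5.8 = 19.3.
Posterior ∝ λe^(−4λ) · λ^3e^(−19.3λ) = λ^4e^(−23.3λ), i.e. Gamma(5, 23.3).
Mode = (a−1)/b = 4/23.3 ≈ 0.1717.

λ̂_MAP = 0.1717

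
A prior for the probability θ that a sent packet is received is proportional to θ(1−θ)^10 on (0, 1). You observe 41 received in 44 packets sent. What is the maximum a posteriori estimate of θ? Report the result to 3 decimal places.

θ̂_MAP = 0.764

The prior density ∝ θ(1−θ)^10 is the kernel of Beta(2, 11).
Data: 41 successes in 44 trials. The binomial likelihood contributes θ^41(1−θ)^3, so the posterior is Beta(2+41, 11+3) = Beta(43, 14).
For Beta(a, b) with a, b > 1 the mode is (a−1)/(a+b−2) = 42/55 ≈ 0.764.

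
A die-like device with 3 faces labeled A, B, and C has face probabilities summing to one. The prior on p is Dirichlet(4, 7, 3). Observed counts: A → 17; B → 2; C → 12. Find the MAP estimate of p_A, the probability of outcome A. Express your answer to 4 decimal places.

The posterior is Dirichlet(αᵢ + nᵢ) = Dirichlet(21, 9, 15).
For a Dirichlet(a₁,…,a_K) with all aᵢ > 1, the mode has j-th component (aⱼ − 1)/(Σaᵢ − K).
Here Σaᵢ = 45 and K = 3, so p_A = (21 − 1)/(45 − 3) = 20/42 ≈ 0.4762.

MAP estimate of p_A = 0.4762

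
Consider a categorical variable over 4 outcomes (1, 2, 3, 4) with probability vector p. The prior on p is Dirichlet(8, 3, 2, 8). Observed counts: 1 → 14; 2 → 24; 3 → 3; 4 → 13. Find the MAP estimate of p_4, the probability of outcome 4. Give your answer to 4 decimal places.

MAP estimate: 0.2817

The posterior is Dirichlet(αᵢ + nᵢ) = Dirichlet(22, 27, 5, 21).
For a Dirichlet(a₁,…,a_K) with all aᵢ > 1, the mode has j-th component (aⱼ − 1)/(Σaᵢ − K).
Here Σaᵢ = 75 and K = 4, so p_4 = (21 − 1)/(75 − 4) = 20/71 ≈ 0.2817.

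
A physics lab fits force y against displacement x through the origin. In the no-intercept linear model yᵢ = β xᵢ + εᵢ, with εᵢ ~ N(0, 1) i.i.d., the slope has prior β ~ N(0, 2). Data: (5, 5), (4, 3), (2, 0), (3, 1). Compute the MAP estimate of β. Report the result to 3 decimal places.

β̂_MAP = 0.734

log p(β | y) = −Σ(yᵢ − βxᵢ)²/(2·1) − β²/(2·2) + const.
Setting the derivative to zero: Σxᵢ(yᵢ − βxᵢ)/1 − β/2 = 0, so β = Σxᵢyᵢ / (Σxᵢ² + σ²/τ²).
Σxᵢyᵢ = 5·5 + 4·3 + 2·0 + 3·1 = 40; Σxᵢ² = 54; σ²/τ² = 0.5.
β̂_MAP = 40 / (54 + 0.5) = 40/54.5 ≈ 0.734.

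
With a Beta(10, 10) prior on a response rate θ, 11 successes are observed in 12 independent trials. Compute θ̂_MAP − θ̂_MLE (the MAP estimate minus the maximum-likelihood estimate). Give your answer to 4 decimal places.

MAP − MLE = -0.2500

Posterior is Beta(21, 11); MAP = (21−1)/(32−2) = 20/30 ≈ 0.66667.
MLE ignores the prior: θ̂_MLE = k/n = 11/12 ≈ 0.91667.
Difference = 20/30 − 11/12 = -1/4 ≈ -0.2500.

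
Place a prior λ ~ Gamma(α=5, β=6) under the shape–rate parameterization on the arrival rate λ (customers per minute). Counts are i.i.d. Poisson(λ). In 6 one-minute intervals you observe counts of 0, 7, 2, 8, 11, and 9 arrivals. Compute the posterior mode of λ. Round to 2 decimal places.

λ̂_MAP = 3.42

Σxᵢ = 0+7+2+8+11+9 = 37, with n = 6.
Posterior ∝ λ^4e^(−6λ) · λ^37e^(−6λ) = λ^41e^(−12λ), i.e. Gamma(shape=42, rate=12).
The mode of a Gamma(a, b) with a ≥ 1 (shape–rate) is (a−1)/b = 41/12 ≈ 3.42.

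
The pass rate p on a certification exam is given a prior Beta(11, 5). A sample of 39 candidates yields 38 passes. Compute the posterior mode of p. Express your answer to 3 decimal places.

p̂_MAP = 0.906

Prior: Beta(11, 5).
Data: 38 successes in 39 trials. The binomial likelihood contributes p^38(1−p)^1, so the posterior is Beta(11+38, 5+1) = Beta(49, 6).
For Beta(a, b) with a, b > 1 the mode is (a−1)/(a+b−2) = 48/53 ≈ 0.906.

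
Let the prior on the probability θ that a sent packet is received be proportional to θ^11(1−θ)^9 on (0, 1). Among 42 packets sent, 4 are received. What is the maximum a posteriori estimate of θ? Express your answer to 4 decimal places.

The prior density ∝ θ^11(1−θ)^9 is the kernel of Beta(12, 10).
Data: 4 successes in 42 trials. The binomial likelihood contributes θ^4(1−θ)^38, so the posterior is Beta(12+4, 10+38) = Beta(16, 48).
For Beta(a, b) with a, b > 1 the mode is (a−1)/(a+b−2) = 15/62 ≈ 0.2419.

θ̂_MAP = 0.2419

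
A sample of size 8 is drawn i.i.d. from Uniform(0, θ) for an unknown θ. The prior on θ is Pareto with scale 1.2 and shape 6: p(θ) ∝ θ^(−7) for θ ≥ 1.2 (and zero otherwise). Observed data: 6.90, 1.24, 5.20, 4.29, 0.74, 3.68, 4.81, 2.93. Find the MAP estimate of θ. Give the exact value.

The Uniform(0, θ) likelihood is θ^(−n) for θ ≥ max(xᵢ), zero otherwise. Here max(xᵢ) = 6.90.
Posterior ∝ θ^(−7) · θ^(−8) = θ^(−15) on θ ≥ max(1.2, 6.90) = 6.90.
This density is strictly decreasing in θ, so the posterior mode lies at the lower boundary of the support.

θ̂_MAP = 6.90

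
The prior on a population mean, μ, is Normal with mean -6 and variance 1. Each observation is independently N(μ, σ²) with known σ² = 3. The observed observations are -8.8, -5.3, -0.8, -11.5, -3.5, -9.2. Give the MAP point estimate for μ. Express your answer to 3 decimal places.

μ̂_MAP = -6.344

n = 6; x̄ = ((-8.8) + (-5.3) + (-0.8) + (-11.5) + (-3.5) + (-9.2))/6 = -39.1/6 = -391/60 ≈ -6.5167.
For a Normal prior and Normal likelihood with known variance, the posterior is Normal; its mode equals its mean, the precision-weighted average.
Prior precision 1/σ₀² = 1/1 = 1; data precision n/σ² = 6/3 = 2.
μ̂ = (1·(-6) + 2·(-391/60)) / (1 + 2) = (-571/30)/3 = -571/90 ≈ -6.344.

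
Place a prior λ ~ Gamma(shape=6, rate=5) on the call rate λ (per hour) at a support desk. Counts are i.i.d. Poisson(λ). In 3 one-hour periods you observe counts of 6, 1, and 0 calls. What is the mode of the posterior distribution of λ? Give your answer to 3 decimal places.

Σxᵢ = 6+1+0 = 7, with n = 3.
Posterior ∝ λ^5e^(−5λ) · λ^7e^(−3λ) = λ^12e^(−8λ), i.e. Gamma(shape=13, rate=8).
The mode of a Gamma(a, b) with a ≥ 1 (shape–rate) is (a−1)/b = 12/8 ≈ 1.500.

λ̂_MAP = 1.500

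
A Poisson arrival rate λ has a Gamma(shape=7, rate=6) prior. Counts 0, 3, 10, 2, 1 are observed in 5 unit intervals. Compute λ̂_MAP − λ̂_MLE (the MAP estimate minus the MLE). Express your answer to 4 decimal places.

MAP − MLE = -1.2000

Σxᵢ = 16. Posterior is Gamma(23, 11); MAP = (23−1)/11 = 22/11 ≈ 2.00000.
MLE = x̄ = 16/5 ≈ 3.20000.
Difference = 22/11 − 16/5 = -6/5 ≈ -1.2000.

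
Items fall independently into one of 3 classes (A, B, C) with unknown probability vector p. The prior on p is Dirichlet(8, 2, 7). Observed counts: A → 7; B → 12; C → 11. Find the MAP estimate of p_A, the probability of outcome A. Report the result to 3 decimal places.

The posterior is Dirichlet(αᵢ + nᵢ) = Dirichlet(15, 14, 18).
For a Dirichlet(a₁,…,a_K) with all aᵢ > 1, the mode has j-th component (aⱼ − 1)/(Σaᵢ − K).
Here Σaᵢ = 47 and K = 3, so p_A = (15 − 1)/(47 − 3) = 14/44 ≈ 0.318.

MAP estimate of p_A = 0.318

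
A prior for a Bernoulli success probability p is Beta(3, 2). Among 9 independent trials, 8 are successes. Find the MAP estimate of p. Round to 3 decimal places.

p̂_MAP = 0.833

Prior: Beta(3, 2).
Data: 8 successes in 9 trials. The binomial likelihood contributes p^8(1−p)^1, so the posterior is Beta(3+8, 2+1) = Beta(11, 3).
For Beta(a, b) with a, b > 1 the mode is (a−1)/(a+b−2) = 10/12 ≈ 0.833.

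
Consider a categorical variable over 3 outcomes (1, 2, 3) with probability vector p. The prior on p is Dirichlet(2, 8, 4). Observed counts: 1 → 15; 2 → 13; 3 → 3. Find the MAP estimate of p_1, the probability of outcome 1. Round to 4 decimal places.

The posterior is Dirichlet(αᵢ + nᵢ) = Dirichlet(17, 21, 7).
For a Dirichlet(a₁,…,a_K) with all aᵢ > 1, the mode has j-th component (aⱼ − 1)/(Σaᵢ − K).
Here Σaᵢ = 45 and K = 3, so p_1 = (17 − 1)/(45 − 3) = 16/42 ≈ 0.3810.

MAP estimate: 0.3810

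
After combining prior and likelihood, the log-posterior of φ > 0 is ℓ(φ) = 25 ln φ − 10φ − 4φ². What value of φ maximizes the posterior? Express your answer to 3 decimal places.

ℓ'(φ) = 25/φ − 10 − 8φ. Setting this to zero and multiplying by φ: 8φ² + 10φ − 25 = 0.
φ = (−10 + √(10² + 4·8·25)) / (2·8) = (−10 + √900) / 16 = (−10 + 30)/16 = 5/4.
ℓ''(φ) = −25/φ² − 8 < 0, confirming a maximum.

φ̂_MAP = 1.250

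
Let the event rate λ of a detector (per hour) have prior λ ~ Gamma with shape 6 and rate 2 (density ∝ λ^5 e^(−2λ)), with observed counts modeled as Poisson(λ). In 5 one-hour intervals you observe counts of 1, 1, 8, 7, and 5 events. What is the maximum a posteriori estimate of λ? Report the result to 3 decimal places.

Σxᵢ = 1+1+8+7+5 = 22, with n = 5.
Posterior ∝ λ^5e^(−2λ) · λ^22e^(−5λ) = λ^27e^(−7λ), i.e. Gamma(shape=28, rate=7).
The mode of a Gamma(a, b) with a ≥ 1 (shape–rate) is (a−1)/b = 27/7 ≈ 3.857.

λ̂_MAP = 3.857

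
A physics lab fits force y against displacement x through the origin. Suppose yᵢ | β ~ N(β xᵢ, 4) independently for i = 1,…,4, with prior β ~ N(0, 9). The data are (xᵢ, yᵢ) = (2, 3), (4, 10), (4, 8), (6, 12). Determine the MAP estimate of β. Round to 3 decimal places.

β̂_MAP = 2.071

log p(β | y) = −Σ(yᵢ − βxᵢ)²/(2·4) − β²/(2·9) + const.
Setting the derivative to zero: Σxᵢ(yᵢ − βxᵢ)/4 − β/9 = 0, so β = Σxᵢyᵢ / (Σxᵢ² + σ²/τ²).
Σxᵢyᵢ = 2·3 + 4·10 + 4·8 + 6·12 = 150; Σxᵢ² = 72; σ²/τ² = 4/9.
β̂_MAP = 150 / (72 + 4/9) = 150/(652/9) = 675/326 ≈ 2.071.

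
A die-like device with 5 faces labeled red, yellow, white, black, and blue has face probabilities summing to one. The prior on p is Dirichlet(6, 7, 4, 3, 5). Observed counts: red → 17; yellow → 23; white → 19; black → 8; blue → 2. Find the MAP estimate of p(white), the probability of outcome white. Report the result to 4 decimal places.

The posterior is Dirichlet(αᵢ + nᵢ) = Dirichlet(23, 30, 23, 11, 7).
For a Dirichlet(a₁,…,a_K) with all aᵢ > 1, the mode has j-th component (aⱼ − 1)/(Σaᵢ − K).
Here Σaᵢ = 94 and K = 5, so p(white) = (23 − 1)/(94 − 5) = 22/89 ≈ 0.2472.

MAP estimate of p(white) = 0.2472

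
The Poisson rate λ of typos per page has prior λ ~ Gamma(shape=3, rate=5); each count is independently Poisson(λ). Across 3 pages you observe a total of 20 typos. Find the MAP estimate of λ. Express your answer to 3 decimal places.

Σxᵢ = 20, n = 3.
Posterior ∝ λ^2e^(−5λ) · λ^20e^(−3λ) = λ^22e^(−8λ), i.e. Gamma(shape=23, rate=8).
The mode of a Gamma(a, b) with a ≥ 1 (shape–rate) is (a−1)/b = 22/8 ≈ 2.750.

λ̂_MAP = 2.750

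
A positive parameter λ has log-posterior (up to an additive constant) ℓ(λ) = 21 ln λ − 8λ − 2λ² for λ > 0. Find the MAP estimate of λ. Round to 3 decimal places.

λ̂_MAP = 1.500

ℓ'(λ) = 21/λ − 8 − 4λ. Setting this to zero and multiplying by λ: 4λ² + 8λ − 21 = 0.
λ = (−8 + √(8² + 4·4·21)) / (2·4) = (−8 + √400) / 8 = (−8 + 20)/8 = 3/2.
ℓ''(λ) = −21/λ² − 4 < 0, confirming a maximum.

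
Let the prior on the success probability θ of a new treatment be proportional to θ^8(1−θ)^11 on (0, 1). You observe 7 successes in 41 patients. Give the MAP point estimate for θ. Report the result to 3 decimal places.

θ̂_MAP = 0.250

The prior density ∝ θ^8(1−θ)^11 is the kernel of Beta(9, 12).
Data: 7 successes in 41 trials. The binomial likelihood contributes θ^7(1−θ)^34, so the posterior is Beta(9+7, 12+34) = Beta(16, 46).
For Beta(a, b) with a, b > 1 the mode is (a−1)/(a+b−2) = 15/60 ≈ 0.250.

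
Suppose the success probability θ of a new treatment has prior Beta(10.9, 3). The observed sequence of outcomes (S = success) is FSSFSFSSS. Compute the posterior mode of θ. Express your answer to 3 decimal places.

θ̂_MAP = 0.761

Prior: Beta(10.9, 3).
Data: 6 successes in 9 trials (from the sequence). The binomial likelihood contributes θ^6(1−θ)^3, so the posterior is Beta(10.9+6, 3+3) = Beta(16.9, 6).
For Beta(a, b) with a, b > 1 the mode is (a−1)/(a+b−2) = 15.9/20.9 ≈ 0.761.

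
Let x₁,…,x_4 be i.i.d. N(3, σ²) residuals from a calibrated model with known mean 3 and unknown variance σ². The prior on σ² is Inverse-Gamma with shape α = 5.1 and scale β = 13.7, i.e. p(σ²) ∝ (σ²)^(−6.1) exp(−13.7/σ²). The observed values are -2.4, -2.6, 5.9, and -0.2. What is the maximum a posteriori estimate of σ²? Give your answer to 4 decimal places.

Sum of squared deviations about the known mean: SS = (-2.4−3)² + (-2.6−3)² + (5.9−3)² + (-0.2−3)² = 79.17.
The Normal likelihood contributes (σ²)^(−n/2) exp(−SS/(2σ²)), so the posterior is Inverse-Gamma(α + n/2, β + SS/2) = Inverse-Gamma(7.1, 53.285).
The mode of Inverse-Gamma(a, b) is b/(a+1) = 53.285/8.1 ≈ 6.5784.

σ̂²_MAP = 6.5784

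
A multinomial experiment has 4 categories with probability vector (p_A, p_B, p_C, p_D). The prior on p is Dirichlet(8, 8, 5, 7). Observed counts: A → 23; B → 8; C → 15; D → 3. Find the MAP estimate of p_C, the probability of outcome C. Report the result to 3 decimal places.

The posterior is Dirichlet(αᵢ + nᵢ) = Dirichlet(31, 16, 20, 10).
For a Dirichlet(a₁,…,a_K) with all aᵢ > 1, the mode has j-th component (aⱼ − 1)/(Σaᵢ − K).
Here Σaᵢ = 77 and K = 4, so p_C = (20 − 1)/(77 − 4) = 19/73 ≈ 0.260.

MAP estimate of p_C = 0.260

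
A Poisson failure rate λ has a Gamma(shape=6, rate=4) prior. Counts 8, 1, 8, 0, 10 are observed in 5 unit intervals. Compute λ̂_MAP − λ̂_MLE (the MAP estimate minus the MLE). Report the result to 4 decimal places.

Σxᵢ = 27. Posterior is Gamma(33, 9); MAP = (33−1)/9 = 32/9 ≈ 3.55556.
MLE = x̄ = 27/5 ≈ 5.40000.
Difference = 32/9 − 27/5 = -83/45 ≈ -1.8444.

MAP − MLE = -1.8444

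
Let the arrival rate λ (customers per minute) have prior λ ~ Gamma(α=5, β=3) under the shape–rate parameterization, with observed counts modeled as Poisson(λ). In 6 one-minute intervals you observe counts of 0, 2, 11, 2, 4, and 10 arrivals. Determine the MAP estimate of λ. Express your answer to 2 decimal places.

λ̂_MAP = 3.67

Σxᵢ = 0+2+11+2+4+10 = 29, with n = 6.
Posterior ∝ λ^4e^(−3λ) · λ^29e^(−6λ) = λ^33e^(−9λ), i.e. Gamma(shape=34, rate=9).
The mode of a Gamma(a, b) with a ≥ 1 (shape–rate) is (a−1)/b = 33/9 ≈ 3.67.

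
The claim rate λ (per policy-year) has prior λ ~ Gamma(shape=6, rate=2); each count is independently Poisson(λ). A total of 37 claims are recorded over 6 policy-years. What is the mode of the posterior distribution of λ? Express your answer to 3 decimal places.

λ̂_MAP = 5.250

Σxᵢ = 37, n = 6.
Posterior ∝ λ^5e^(−2λ) · λ^37e^(−6λ) = λ^42e^(−8λ), i.e. Gamma(shape=43, rate=8).
The mode of a Gamma(a, b) with a ≥ 1 (shape–rate) is (a−1)/b = 42/8 ≈ 5.250.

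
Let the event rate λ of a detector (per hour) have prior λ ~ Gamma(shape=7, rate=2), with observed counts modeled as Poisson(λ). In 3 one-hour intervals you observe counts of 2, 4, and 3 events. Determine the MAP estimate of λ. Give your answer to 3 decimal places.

λ̂_MAP = 3.000

Σxᵢ = 2+4+3 = 9, with n = 3.
Posterior ∝ λ^6e^(−2λ) · λ^9e^(−3λ) = λ^15e^(−5λ), i.e. Gamma(shape=16, rate=5).
The mode of a Gamma(a, b) with a ≥ 1 (shape–rate) is (a−1)/b = 15/5 ≈ 3.000.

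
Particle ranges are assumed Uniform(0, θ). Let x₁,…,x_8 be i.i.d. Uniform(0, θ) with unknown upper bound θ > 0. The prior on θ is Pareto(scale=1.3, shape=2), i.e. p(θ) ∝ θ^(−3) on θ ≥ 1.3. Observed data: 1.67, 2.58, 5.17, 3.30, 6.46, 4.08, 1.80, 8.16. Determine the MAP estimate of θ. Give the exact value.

θ̂_MAP = 8.16

The Uniform(0, θ) likelihood is θ^(−n) for θ ≥ max(xᵢ), zero otherwise. Here max(xᵢ) = 8.16.
Posterior ∝ θ^(−3) · θ^(−8) = θ^(−11) on θ ≥ max(1.3, 8.16) = 8.16.
This density is strictly decreasing in θ, so the posterior mode lies at the lower boundary of the support.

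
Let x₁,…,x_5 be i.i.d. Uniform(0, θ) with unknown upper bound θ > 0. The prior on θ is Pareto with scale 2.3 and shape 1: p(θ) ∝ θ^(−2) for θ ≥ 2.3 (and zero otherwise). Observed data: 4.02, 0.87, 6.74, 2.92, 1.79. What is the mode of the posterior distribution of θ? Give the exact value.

The Uniform(0, θ) likelihood is θ^(−n) for θ ≥ max(xᵢ), zero otherwise. Here max(xᵢ) = 6.74.
Posterior ∝ θ^(−2) · θ^(−5) = θ^(−7) on θ ≥ max(2.3, 6.74) = 6.74.
This density is strictly decreasing in θ, so the posterior mode lies at the lower boundary of the support.

θ̂_MAP = 6.74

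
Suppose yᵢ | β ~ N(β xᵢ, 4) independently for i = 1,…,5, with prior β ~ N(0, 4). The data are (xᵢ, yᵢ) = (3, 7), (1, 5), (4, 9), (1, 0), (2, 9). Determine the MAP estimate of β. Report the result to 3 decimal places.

β̂_MAP = 2.500

log p(β | y) = −Σ(yᵢ − βxᵢ)²/(2·4) − β²/(2·4) + const.
Setting the derivative to zero: Σxᵢ(yᵢ − βxᵢ)/4 − β/4 = 0, so β = Σxᵢyᵢ / (Σxᵢ² + σ²/τ²).
Σxᵢyᵢ = 3·7 + 1·5 + 4·9 + 1·0 + 2·9 = 80; Σxᵢ² = 31; σ²/τ² = 1.
β̂_MAP = 80 / (31 + 1) = 80/32 ≈ 2.500.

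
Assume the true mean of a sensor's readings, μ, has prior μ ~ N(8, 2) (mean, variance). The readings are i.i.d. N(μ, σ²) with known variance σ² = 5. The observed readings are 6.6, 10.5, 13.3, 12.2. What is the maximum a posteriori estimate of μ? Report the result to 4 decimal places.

μ̂_MAP = 9.6308

n = 4; x̄ = (6.6 + 10.5 + 13.3 + 12.2)/4 = 42.6/4 = 10.65.
For a Normal prior and Normal likelihood with known variance, the posterior is Normal; its mode equals its mean, the precision-weighted average.
Prior precision 1/σ₀² = 1/2 = 0.5; data precision n/σ² = 4/5 = 0.8.
μ̂ = (0.5·8 + 0.8·10.65) / (0.5 + 0.8) = 12.52/1.3 = 626/65 ≈ 9.6308.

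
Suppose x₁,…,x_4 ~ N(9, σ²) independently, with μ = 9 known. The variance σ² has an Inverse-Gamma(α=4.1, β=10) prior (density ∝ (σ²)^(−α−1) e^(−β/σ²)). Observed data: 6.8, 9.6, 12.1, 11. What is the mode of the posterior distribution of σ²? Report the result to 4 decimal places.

σ̂²_MAP = 2.7331

Sum of squared deviations about the known mean: SS = (6.8−9)² + (9.6−9)² + (12.1−9)² + (11−9)² = 18.81.
The Normal likelihood contributes (σ²)^(−n/2) exp(−SS/(2σ²)), so the posterior is Inverse-Gamma(α + n/2, β + SS/2) = Inverse-Gamma(6.1, 19.405).
The mode of Inverse-Gamma(a, b) is b/(a+1) = 19.405/7.1 ≈ 2.7331.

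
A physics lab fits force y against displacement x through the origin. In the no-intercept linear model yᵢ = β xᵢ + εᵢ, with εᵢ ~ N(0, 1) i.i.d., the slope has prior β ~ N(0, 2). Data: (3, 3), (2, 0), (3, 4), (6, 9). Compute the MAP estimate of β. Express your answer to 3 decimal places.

log p(β | y) = −Σ(yᵢ − βxᵢ)²/(2·1) − β²/(2·2) + const.
Setting the derivative to zero: Σxᵢ(yᵢ − βxᵢ)/1 − β/2 = 0, so β = Σxᵢyᵢ / (Σxᵢ² + σ²/τ²).
Σxᵢyᵢ = 3·3 + 2·0 + 3·4 + 6·9 = 75; Σxᵢ² = 58; σ²/τ² = 0.5.
β̂_MAP = 75 / (58 + 0.5) = 75/58.5 ≈ 1.282.

β̂_MAP = 1.282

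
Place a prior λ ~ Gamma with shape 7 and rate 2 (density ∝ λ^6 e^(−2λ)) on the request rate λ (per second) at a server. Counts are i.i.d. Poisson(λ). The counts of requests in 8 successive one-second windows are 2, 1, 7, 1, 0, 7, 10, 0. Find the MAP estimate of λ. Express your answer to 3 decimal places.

λ̂_MAP = 3.400

Σxᵢ = 2+1+7+1+0+7+10+0 = 28, with n = 8.
Posterior ∝ λ^6e^(−2λ) · λ^28e^(−8λ) = λ^34e^(−10λ), i.e. Gamma(shape=35, rate=10).
The mode of a Gamma(a, b) with a ≥ 1 (shape–rate) is (a−1)/b = 34/10 ≈ 3.400.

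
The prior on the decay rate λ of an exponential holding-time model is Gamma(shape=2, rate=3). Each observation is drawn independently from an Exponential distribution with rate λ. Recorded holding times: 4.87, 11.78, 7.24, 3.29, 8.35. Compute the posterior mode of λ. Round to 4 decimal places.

λ̂_MAP = 0.1557

The Exponential(rate=λ) likelihood is ∝ λ^n e^(−λΣtᵢ). Here n = 5 and Σtᵢ = 4.87 + 11.78 + 7.24 + 3.29 + 8.35 = 35.53.
Posterior ∝ λe^(−3λ) · λ^5e^(−35.53λ) = λ^6e^(−38.53λ), i.e. Gamma(7, 38.53).
Mode = (a−1)/b = 6/38.53 ≈ 0.1557.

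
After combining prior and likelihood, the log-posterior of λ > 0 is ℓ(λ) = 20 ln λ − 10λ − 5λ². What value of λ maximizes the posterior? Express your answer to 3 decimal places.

ℓ'(λ) = 20/λ − 10 − 10λ. Setting this to zero and multiplying by λ: 10λ² + 10λ − 20 = 0.
λ = (−10 + √(10² + 4·10·20)) / (2·10) = (−10 + √900) / 20 = (−10 + 30)/20 = 1.
ℓ''(λ) = −20/λ² − 10 < 0, confirming a maximum.

λ̂_MAP = 1.000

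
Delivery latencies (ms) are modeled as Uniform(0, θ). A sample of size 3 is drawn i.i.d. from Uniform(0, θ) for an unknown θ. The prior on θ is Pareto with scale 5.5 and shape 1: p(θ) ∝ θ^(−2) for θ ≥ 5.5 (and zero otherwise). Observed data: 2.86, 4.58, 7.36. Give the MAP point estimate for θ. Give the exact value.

The Uniform(0, θ) likelihood is θ^(−n) for θ ≥ max(xᵢ), zero otherwise. Here max(xᵢ) = 7.36.
Posterior ∝ θ^(−2) · θ^(−3) = θ^(−5) on θ ≥ max(5.5, 7.36) = 7.36.
This density is strictly decreasing in θ, so the posterior mode lies at the lower boundary of the support.

θ̂_MAP = 7.36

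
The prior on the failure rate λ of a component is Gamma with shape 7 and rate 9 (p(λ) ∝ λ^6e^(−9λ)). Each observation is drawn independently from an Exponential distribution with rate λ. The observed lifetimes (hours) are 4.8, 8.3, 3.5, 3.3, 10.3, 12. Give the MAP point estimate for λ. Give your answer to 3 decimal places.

λ̂_MAP = 0.234

The Exponential(rate=λ) likelihood is ∝ λ^n e^(−λΣtᵢ). Here n = 6 and Σtᵢ = 4.8 + 8.3 + 3.5 + 3.3 + 10.3 + 12 = 42.2.
Posterior ∝ λ^6e^(−9λ) · λ^6e^(−42.2λ) = λ^12e^(−51.2λ), i.e. Gamma(13, 51.2).
Mode = (a−1)/b = 12/51.2 ≈ 0.234.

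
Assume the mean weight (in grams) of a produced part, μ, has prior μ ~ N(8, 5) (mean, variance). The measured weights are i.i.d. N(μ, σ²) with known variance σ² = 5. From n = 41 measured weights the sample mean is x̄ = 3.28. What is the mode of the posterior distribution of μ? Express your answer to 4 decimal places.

μ̂_MAP = 3.3924

n = 41, x̄ = 3.28.
For a Normal prior and Normal likelihood with known variance, the posterior is Normal; its mode equals its mean, the precision-weighted average.
Prior precision 1/σ₀² = 1/5 = 0.2; data precision n/σ² = 41/5 = 8.2.
μ̂ = (0.2·8 + 8.2·3.28) / (0.2 + 8.2) = 28.496/8.4 = 1781/525 ≈ 3.3924.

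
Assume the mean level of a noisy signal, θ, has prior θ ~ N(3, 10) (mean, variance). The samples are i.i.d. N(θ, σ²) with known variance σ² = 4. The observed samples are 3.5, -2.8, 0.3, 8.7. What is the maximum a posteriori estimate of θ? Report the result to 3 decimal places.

n = 4; x̄ = (3.5 + (-2.8) + 0.3 + 8.7)/4 = 9.7/4 = 2.425.
For a Normal prior and Normal likelihood with known variance, the posterior is Normal; its mode equals its mean, the precision-weighted average.
Prior precision 1/σ₀² = 1/10 = 0.1; data precision n/σ² = 4/4 = 1.
θ̂ = (0.1·3 + 1·2.425) / (0.1 + 1) = 2.725/1.1 = 109/44 ≈ 2.477.

θ̂_MAP = 2.477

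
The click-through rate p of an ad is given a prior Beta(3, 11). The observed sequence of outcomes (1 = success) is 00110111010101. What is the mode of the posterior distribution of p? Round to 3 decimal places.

p̂_MAP = 0.385

Prior: Beta(3, 11).
Data: 8 successes in 14 trials (from the sequence). The binomial likelihood contributes p^8(1−p)^6, so the posterior is Beta(3+8, 11+6) = Beta(11, 17).
For Beta(a, b) with a, b > 1 the mode is (a−1)/(a+b−2) = 10/26 ≈ 0.385.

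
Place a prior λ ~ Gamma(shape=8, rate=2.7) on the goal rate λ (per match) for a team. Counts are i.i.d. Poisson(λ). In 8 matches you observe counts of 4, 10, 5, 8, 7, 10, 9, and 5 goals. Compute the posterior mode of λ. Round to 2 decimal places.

λ̂_MAP = 6.07

Σxᵢ = 4+10+5+8+7+10+9+5 = 58, with n = 8.
Posterior ∝ λ^7e^(−2.7λ) · λ^58e^(−8λ) = λ^65e^(−10.7λ), i.e. Gamma(shape=66, rate=10.7).
The mode of a Gamma(a, b) with a ≥ 1 (shape–rate) is (a−1)/b = 65/10.7 ≈ 6.07.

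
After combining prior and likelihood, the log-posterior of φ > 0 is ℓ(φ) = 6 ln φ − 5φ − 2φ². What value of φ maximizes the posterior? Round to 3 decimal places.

ℓ'(φ) = 6/φ − 5 − 4φ. Setting this to zero and multiplying by φ: 4φ² + 5φ − 6 = 0.
φ = (−5 + √(5² + 4·4·6)) / (2·4) = (−5 + √121) / 8 = (−5 + 11)/8 = 3/4.
ℓ''(φ) = −6/φ² − 4 < 0, confirming a maximum.

φ̂_MAP = 0.750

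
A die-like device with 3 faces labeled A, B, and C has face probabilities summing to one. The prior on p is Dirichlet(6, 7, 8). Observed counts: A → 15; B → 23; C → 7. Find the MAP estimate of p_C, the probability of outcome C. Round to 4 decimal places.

The posterior is Dirichlet(αᵢ + nᵢ) = Dirichlet(21, 30, 15).
For a Dirichlet(a₁,…,a_K) with all aᵢ > 1, the mode has j-th component (aⱼ − 1)/(Σaᵢ − K).
Here Σaᵢ = 66 and K = 3, so p_C = (15 − 1)/(66 − 3) = 14/63 ≈ 0.2222.

MAP estimate of p_C = 0.2222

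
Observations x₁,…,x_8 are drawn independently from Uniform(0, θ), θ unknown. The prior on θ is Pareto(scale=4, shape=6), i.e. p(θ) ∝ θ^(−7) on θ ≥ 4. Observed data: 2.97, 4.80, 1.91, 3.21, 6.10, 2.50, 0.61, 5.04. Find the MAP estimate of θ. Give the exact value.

The Uniform(0, θ) likelihood is θ^(−n) for θ ≥ max(xᵢ), zero otherwise. Here max(xᵢ) = 6.10.
Posterior ∝ θ^(−7) · θ^(−8) = θ^(−15) on θ ≥ max(4, 6.10) = 6.10.
This density is strictly decreasing in θ, so the posterior mode lies at the lower boundary of the support.

θ̂_MAP = 6.10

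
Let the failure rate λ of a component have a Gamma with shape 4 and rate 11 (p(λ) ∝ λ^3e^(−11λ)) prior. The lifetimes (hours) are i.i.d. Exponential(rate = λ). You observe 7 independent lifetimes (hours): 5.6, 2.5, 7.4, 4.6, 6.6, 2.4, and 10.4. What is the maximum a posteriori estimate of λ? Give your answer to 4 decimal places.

λ̂_MAP = 0.1980

The Exponential(rate=λ) likelihood is ∝ λ^n e^(−λΣtᵢ). Here n = 7 and Σtᵢ = 5.6 + 2.5 + 7.4 + 4.6 + 6.6 + 2.4 + 10.4 = 39.5.
Posterior ∝ λ^3e^(−11λ) · λ^7e^(−39.5λ) = λ^10e^(−50.5λ), i.e. Gamma(11, 50.5).
Mode = (a−1)/b = 10/50.5 ≈ 0.1980.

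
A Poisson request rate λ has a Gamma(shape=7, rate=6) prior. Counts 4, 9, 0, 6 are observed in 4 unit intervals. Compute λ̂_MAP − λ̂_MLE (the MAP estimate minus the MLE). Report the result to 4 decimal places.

Σxᵢ = 19. Posterior is Gamma(26, 10); MAP = (26−1)/10 = 25/10 ≈ 2.50000.
MLE = x̄ = 19/4 ≈ 4.75000.
Difference = 25/10 − 19/4 = -9/4 ≈ -2.2500.

MAP − MLE = -2.2500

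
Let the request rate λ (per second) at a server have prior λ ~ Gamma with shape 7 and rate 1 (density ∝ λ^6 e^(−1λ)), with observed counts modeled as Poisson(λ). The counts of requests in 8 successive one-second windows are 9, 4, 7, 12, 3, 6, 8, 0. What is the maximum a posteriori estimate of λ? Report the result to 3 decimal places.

λ̂_MAP = 6.111

Σxᵢ = 9+4+7+12+3+6+8+0 = 49, with n = 8.
Posterior ∝ λ^6e^(−1λ) · λ^49e^(−8λ) = λ^55e^(−9λ), i.e. Gamma(shape=56, rate=9).
The mode of a Gamma(a, b) with a ≥ 1 (shape–rate) is (a−1)/b = 55/9 ≈ 6.111.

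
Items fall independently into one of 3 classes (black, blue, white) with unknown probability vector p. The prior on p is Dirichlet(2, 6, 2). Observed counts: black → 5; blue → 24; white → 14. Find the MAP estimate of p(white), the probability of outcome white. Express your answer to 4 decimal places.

The posterior is Dirichlet(αᵢ + nᵢ) = Dirichlet(7, 30, 16).
For a Dirichlet(a₁,…,a_K) with all aᵢ > 1, the mode has j-th component (aⱼ − 1)/(Σaᵢ − K).
Here Σaᵢ = 53 and K = 3, so p(white) = (16 − 1)/(53 − 3) = 15/50 ≈ 0.3000.

MAP estimate of p(white) = 0.3000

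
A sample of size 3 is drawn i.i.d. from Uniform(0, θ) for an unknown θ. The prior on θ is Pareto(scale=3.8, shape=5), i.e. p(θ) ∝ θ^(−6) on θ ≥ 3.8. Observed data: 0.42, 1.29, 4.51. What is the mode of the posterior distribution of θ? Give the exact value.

θ̂_MAP = 4.51

The Uniform(0, θ) likelihood is θ^(−n) for θ ≥ max(xᵢ), zero otherwise. Here max(xᵢ) = 4.51.
Posterior ∝ θ^(−6) · θ^(−3) = θ^(−9) on θ ≥ max(3.8, 4.51) = 4.51.
This density is strictly decreasing in θ, so the posterior mode lies at the lower boundary of the support.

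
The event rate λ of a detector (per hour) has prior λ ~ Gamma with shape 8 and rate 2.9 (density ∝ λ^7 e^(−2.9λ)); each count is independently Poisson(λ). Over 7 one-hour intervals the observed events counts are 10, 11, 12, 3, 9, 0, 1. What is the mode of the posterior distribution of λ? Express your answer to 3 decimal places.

λ̂_MAP = 5.354

Σxᵢ = 10+11+12+3+9+0+1 = 46, with n = 7.
Posterior ∝ λ^7e^(−2.9λ) · λ^46e^(−7λ) = λ^53e^(−9.9λ), i.e. Gamma(shape=54, rate=9.9).
The mode of a Gamma(a, b) with a ≥ 1 (shape–rate) is (a−1)/b = 53/9.9 ≈ 5.354.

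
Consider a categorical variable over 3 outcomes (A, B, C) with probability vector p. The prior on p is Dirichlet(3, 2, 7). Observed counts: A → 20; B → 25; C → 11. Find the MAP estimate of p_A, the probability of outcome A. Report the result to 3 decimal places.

The posterior is Dirichlet(αᵢ + nᵢ) = Dirichlet(23, 27, 18).
For a Dirichlet(a₁,…,a_K) with all aᵢ > 1, the mode has j-th component (aⱼ − 1)/(Σaᵢ − K).
Here Σaᵢ = 68 and K = 3, so p_A = (23 − 1)/(68 − 3) = 22/65 ≈ 0.338.

MAP estimate of p_A = 0.338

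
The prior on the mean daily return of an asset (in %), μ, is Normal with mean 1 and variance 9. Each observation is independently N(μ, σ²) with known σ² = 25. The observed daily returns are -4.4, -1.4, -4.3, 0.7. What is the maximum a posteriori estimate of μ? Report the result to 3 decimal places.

μ̂_MAP = -0.977

n = 4; x̄ = ((-4.4) + (-1.4) + (-4.3) + 0.7)/4 = -9.4/4 = -2.35.
For a Normal prior and Normal likelihood with known variance, the posterior is Normal; its mode equals its mean, the precision-weighted average.
Prior precision 1/σ₀² = 1/9; data precision n/σ² = 4/25 = 0.16.
μ̂ = ((1/9)·1 + 0.16·(-2.35)) / (1/9 + 0.16) = (-298/1125)/(61/225) = -298/305 ≈ -0.977.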